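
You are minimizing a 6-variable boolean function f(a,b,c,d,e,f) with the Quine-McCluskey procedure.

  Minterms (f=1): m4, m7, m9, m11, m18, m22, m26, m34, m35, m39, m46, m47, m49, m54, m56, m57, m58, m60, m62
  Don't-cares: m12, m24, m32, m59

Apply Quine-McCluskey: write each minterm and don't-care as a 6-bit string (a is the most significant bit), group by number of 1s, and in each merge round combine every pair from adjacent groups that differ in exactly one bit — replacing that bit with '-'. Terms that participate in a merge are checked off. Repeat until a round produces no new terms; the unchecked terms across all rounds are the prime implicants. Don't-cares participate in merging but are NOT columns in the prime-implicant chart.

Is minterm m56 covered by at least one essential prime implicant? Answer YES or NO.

Round 0: 000100✓ 000111✓ 001001✓ 001011✓ 001100✓ 010010✓ 010110✓ 011000✓ 011010✓ 100000✓ 100010✓ 100011✓ 100111✓ 101110✓ 101111✓ 110001✓ 110110✓ 111000✓ 111001✓ 111010✓ 111011✓ 111100✓ 111110✓
Round 1: -00111 -10110 -11000✓ -11010✓ 00-100 0010-1 01-010 010-10 0110-0✓ 1-1110 10-111 100-11 1000-0 10001- 10111- 11-001 11-110 111-00✓ 111-10✓ 1110-0✓ 1110-1✓ 11100-✓ 11101-✓ 1111-0✓
Round 2: -110-0 111--0 1110--
PIs = {-00111, -10110, -110-0, 00-100, 0010-1, 01-010, 010-10, 1-1110, 10-111, 100-11, 1000-0, 10001-, 10111-, 11-001, 11-110, 111--0, 1110--}
Coverage chart:
  m4: 00-100 ←essential
  m7: -00111 ←essential
  m9: 0010-1 ←essential
  m11: 0010-1 ←essential
  m18: 01-010,010-10
  m22: -10110,010-10
  m26: -110-0,01-010
  m34: 1000-0,10001-
  m35: 100-11,10001-
  m39: -00111,10-111,100-11
  m46: 1-1110,10111-
  m47: 10-111,10111-
  m49: 11-001 ←essential
  m54: -10110,11-110
  m56: -110-0,111--0,1110--
  m57: 11-001,1110--
  m58: -110-0,111--0,1110--
  m60: 111--0 ←essential
  m62: 1-1110,11-110,111--0
Essential: -00111, 00-100, 0010-1, 11-001, 111--0

YES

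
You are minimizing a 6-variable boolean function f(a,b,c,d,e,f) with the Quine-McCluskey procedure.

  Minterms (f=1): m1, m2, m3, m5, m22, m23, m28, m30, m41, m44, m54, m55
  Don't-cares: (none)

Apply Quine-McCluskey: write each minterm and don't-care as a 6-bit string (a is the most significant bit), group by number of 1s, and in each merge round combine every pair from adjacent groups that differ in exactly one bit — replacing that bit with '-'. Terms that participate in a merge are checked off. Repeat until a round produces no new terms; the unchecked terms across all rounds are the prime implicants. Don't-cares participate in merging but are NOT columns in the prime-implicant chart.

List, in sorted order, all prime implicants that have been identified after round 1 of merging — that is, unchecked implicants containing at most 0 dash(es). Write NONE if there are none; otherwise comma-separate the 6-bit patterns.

101001, 101100

Round 0: 000001✓ 000010✓ 000011✓ 000101✓ 010110✓ 010111✓ 011100✓ 011110✓ 101001 101100 110110✓ 110111✓
Round 1: -10110✓ -10111✓ 000-01 0000-1 00001- 01-110 01011-✓ 0111-0 11011-✓
Round 2: -1011-
PIs = {-1011-, 000-01, 0000-1, 00001-, 01-110, 0111-0, 101001, 101100}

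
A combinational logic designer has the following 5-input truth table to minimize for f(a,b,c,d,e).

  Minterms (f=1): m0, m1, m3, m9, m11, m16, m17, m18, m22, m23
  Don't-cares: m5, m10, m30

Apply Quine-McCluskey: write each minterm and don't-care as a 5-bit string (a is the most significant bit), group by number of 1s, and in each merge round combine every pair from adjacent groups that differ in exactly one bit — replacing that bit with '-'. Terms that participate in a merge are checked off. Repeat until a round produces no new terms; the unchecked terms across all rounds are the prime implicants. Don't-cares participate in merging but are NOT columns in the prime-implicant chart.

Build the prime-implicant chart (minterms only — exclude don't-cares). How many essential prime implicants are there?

Round 0: 00000✓ 00001✓ 00011✓ 00101✓ 01001✓ 01010✓ 01011✓ 10000✓ 10001✓ 10010✓ 10110✓ 10111✓ 11110✓
Round 1: -0000✓ -0001✓ 0-001✓ 0-011✓ 00-01 000-1✓ 0000-✓ 010-1✓ 0101- 1-110 10-10 100-0 1000-✓ 1011-
Round 2: -000- 0-0-1
PIs = {-000-, 0-0-1, 00-01, 0101-, 1-110, 10-10, 100-0, 1011-}
Coverage chart:
  m0: -000- ←essential
  m1: -000-,0-0-1,00-01
  m3: 0-0-1 ←essential
  m9: 0-0-1 ←essential
  m11: 0-0-1,0101-
  m16: -000-,100-0
  m17: -000- ←essential
  m18: 10-10,100-0
  m22: 1-110,10-10,1011-
  m23: 1011- ←essential
Essential: -000-, 0-0-1, 1011-

3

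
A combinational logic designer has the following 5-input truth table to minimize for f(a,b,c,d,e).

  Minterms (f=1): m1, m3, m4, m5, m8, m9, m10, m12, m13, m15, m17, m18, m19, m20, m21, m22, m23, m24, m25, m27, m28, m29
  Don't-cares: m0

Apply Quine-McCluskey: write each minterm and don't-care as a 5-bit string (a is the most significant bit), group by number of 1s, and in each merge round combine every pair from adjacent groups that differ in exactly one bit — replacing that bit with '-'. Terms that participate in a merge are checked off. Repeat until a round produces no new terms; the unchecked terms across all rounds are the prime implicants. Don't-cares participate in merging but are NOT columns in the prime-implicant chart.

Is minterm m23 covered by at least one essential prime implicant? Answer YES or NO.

YES

size-2^0 implicants → 00000(✓)  00001(✓)  00011(✓)  00100(✓)  00101(✓)  01000(✓)  01001(✓)  01010(✓)  01100(✓)  01101(✓)  01111(✓)  10001(✓)  10010(✓)  10011(✓)  10100(✓)  10101(✓)  10110(✓)  10111(✓)  11000(✓)  11001(✓)  11011(✓)  11100(✓)  11101(✓)
size-2^1 implicants → -0001(✓)  -0011(✓)  -0100(✓)  -0101(✓)  -1000(✓)  -1001(✓)  -1100(✓)  -1101(✓)  0-000(✓)  0-001(✓)  0-100(✓)  0-101(✓)  00-00(✓)  00-01(✓)  000-1(✓)  0000-(✓)  0010-(✓)  01-00(✓)  01-01(✓)  010-0  0100-(✓)  011-1  0110-(✓)  1-001(✓)  1-011(✓)  1-100(✓)  1-101(✓)  10-01(✓)  10-10(✓)  10-11(✓)  100-1(✓)  1001-(✓)  101-0(✓)  101-1(✓)  1010-(✓)  1011-(✓)  11-00(✓)  11-01(✓)  110-1(✓)  1100-(✓)  1110-(✓)
size-2^2 implicants → --001(✓)  --100(✓)  --101(✓)  -0-01(✓)  -00-1  -010-(✓)  -1-00(✓)  -1-01(✓)  -100-(✓)  -110-(✓)  0--00(✓)  0--01(✓)  0-00-(✓)  0-10-(✓)  00-0-(✓)  01-0-(✓)  1--01(✓)  1-0-1  1-10-(✓)  10--1  10-1-  101--  11-0-(✓)
size-2^3 implicants → ---01  --10-  -1-0-  0--0-
Unchecked terms (primes): ---01, --10-, -00-1, -1-0-, 0--0-, 010-0, 011-1, 1-0-1, 10--1, 10-1-, 101--
Minterm coverage:
  m1 ⊆ ---01,-00-1,0--0-
  m3 ⊆ -00-1 [E]
  m4 ⊆ --10-,0--0-
  m5 ⊆ ---01,--10-,0--0-
  m8 ⊆ -1-0-,0--0-,010-0
  m9 ⊆ ---01,-1-0-,0--0-
  m10 ⊆ 010-0 [E]
  m12 ⊆ --10-,-1-0-,0--0-
  m13 ⊆ ---01,--10-,-1-0-,0--0-,011-1
  m15 ⊆ 011-1 [E]
  m17 ⊆ ---01,-00-1,1-0-1,10--1
  m18 ⊆ 10-1- [E]
  m19 ⊆ -00-1,1-0-1,10--1,10-1-
  m20 ⊆ --10-,101--
  m21 ⊆ ---01,--10-,10--1,101--
  m22 ⊆ 10-1-,101--
  m23 ⊆ 10--1,10-1-,101--
  m24 ⊆ -1-0- [E]
  m25 ⊆ ---01,-1-0-,1-0-1
  m27 ⊆ 1-0-1 [E]
  m28 ⊆ --10-,-1-0-
  m29 ⊆ ---01,--10-,-1-0-
E = {-00-1, -1-0-, 010-0, 011-1, 1-0-1, 10-1-}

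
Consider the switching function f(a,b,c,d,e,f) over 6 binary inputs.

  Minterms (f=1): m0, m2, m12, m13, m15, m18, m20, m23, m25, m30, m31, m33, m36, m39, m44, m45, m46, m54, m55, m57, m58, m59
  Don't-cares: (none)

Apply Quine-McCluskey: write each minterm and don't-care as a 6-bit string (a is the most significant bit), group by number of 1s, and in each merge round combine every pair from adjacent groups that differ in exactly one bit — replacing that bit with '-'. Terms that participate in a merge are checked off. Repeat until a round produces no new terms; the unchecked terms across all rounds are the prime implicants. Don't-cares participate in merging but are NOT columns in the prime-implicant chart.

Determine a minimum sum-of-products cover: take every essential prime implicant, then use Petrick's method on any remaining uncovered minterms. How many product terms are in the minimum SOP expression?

size-2^0 implicants → 000000(✓)  000010(✓)  001100(✓)  001101(✓)  001111(✓)  010010(✓)  010100  010111(✓)  011001(✓)  011110(✓)  011111(✓)  100001  100100(✓)  100111(✓)  101100(✓)  101101(✓)  101110(✓)  110110(✓)  110111(✓)  111001(✓)  111010(✓)  111011(✓)
size-2^1 implicants → -01100(✓)  -01101(✓)  -10111  -11001  0-0010  0-1111  0000-0  0011-1  00110-(✓)  01-111  01111-  1-0111  10-100  1011-0  10110-(✓)  11011-  1110-1  11101-
size-2^2 implicants → -0110-
Unchecked terms (primes): -0110-, -10111, -11001, 0-0010, 0-1111, 0000-0, 0011-1, 01-111, 010100, 01111-, 1-0111, 10-100, 100001, 1011-0, 11011-, 1110-1, 11101-
Minterm coverage:
  m0 ⊆ 0000-0 [E]
  m2 ⊆ 0-0010,0000-0
  m12 ⊆ -0110- [E]
  m13 ⊆ -0110-,0011-1
  m15 ⊆ 0-1111,0011-1
  m18 ⊆ 0-0010 [E]
  m20 ⊆ 010100 [E]
  m23 ⊆ -10111,01-111
  m25 ⊆ -11001 [E]
  m30 ⊆ 01111- [E]
  m31 ⊆ 0-1111,01-111,01111-
  m33 ⊆ 100001 [E]
  m36 ⊆ 10-100 [E]
  m39 ⊆ 1-0111 [E]
  m44 ⊆ -0110-,10-100,1011-0
  m45 ⊆ -0110- [E]
  m46 ⊆ 1011-0 [E]
  m54 ⊆ 11011- [E]
  m55 ⊆ -10111,1-0111,11011-
  m57 ⊆ -11001,1110-1
  m58 ⊆ 11101- [E]
  m59 ⊆ 1110-1,11101-
E = {-0110-, -11001, 0-0010, 0000-0, 010100, 01111-, 1-0111, 10-100, 100001, 1011-0, 11011-, 11101-}
Petrick residual → -10111, 0-1111
Cover = b'cde' + bc'def + bcd'e'f + a'c'd'ef' + a'cdef + a'b'c'd'f' + a'bc'de'f' + a'bcde + ac'def + ab'de'f' + ab'c'd'e'f + ab'cdf' + abc'de + abcd'e  |cover|=14

14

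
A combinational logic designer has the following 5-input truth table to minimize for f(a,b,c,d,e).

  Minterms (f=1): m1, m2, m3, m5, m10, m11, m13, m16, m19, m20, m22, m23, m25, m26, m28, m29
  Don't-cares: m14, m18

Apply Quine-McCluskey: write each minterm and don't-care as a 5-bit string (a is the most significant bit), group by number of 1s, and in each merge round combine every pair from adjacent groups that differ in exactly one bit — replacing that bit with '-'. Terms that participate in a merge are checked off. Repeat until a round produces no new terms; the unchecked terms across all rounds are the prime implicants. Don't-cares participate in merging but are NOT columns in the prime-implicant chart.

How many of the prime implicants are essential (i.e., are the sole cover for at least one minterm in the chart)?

size-2^0 implicants → 00001(✓)  00010(✓)  00011(✓)  00101(✓)  01010(✓)  01011(✓)  01101(✓)  01110(✓)  10000(✓)  10010(✓)  10011(✓)  10100(✓)  10110(✓)  10111(✓)  11001(✓)  11010(✓)  11100(✓)  11101(✓)
size-2^1 implicants → -0010(✓)  -0011(✓)  -1010(✓)  -1101  0-010(✓)  0-011(✓)  0-101  00-01  000-1  0001-(✓)  01-10  0101-(✓)  1-010(✓)  1-100  10-00(✓)  10-10(✓)  10-11(✓)  100-0(✓)  1001-(✓)  101-0(✓)  1011-(✓)  11-01  1110-
size-2^2 implicants → --010  -001-  0-01-  10--0  10-1-
Unchecked terms (primes): --010, -001-, -1101, 0-01-, 0-101, 00-01, 000-1, 01-10, 1-100, 10--0, 10-1-, 11-01, 1110-
Minterm coverage:
  m1 ⊆ 00-01,000-1
  m2 ⊆ --010,-001-,0-01-
  m3 ⊆ -001-,0-01-,000-1
  m5 ⊆ 0-101,00-01
  m10 ⊆ --010,0-01-,01-10
  m11 ⊆ 0-01- [E]
  m13 ⊆ -1101,0-101
  m16 ⊆ 10--0 [E]
  m19 ⊆ -001-,10-1-
  m20 ⊆ 1-100,10--0
  m22 ⊆ 10--0,10-1-
  m23 ⊆ 10-1- [E]
  m25 ⊆ 11-01 [E]
  m26 ⊆ --010 [E]
  m28 ⊆ 1-100,1110-
  m29 ⊆ -1101,11-01,1110-
E = {--010, 0-01-, 10--0, 10-1-, 11-01}

5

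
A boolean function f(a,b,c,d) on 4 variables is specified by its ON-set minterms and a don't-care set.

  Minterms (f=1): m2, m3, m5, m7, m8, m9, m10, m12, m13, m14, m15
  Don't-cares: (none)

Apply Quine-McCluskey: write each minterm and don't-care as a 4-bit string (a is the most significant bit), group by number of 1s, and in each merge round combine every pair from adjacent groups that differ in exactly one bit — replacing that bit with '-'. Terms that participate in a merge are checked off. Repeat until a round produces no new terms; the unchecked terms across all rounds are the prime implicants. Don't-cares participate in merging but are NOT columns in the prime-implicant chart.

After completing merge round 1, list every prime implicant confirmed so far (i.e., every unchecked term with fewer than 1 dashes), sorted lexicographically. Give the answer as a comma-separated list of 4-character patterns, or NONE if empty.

[col 0] 0010*, 0011*, 0101*, 0111*, 1000*, 1001*, 1010*, 1100*, 1101*, 1110*, 1111*
[col 1] -010, -101*, -111*, 0-11, 001-, 01-1*, 1-00*, 1-01*, 1-10*, 10-0*, 100-*, 11-0*, 11-1*, 110-*, 111-*
[col 2] -1-1, 1--0, 1-0-, 11--
Prime implicants: -010, -1-1, 0-11, 001-, 1--0, 1-0-, 11--

NONE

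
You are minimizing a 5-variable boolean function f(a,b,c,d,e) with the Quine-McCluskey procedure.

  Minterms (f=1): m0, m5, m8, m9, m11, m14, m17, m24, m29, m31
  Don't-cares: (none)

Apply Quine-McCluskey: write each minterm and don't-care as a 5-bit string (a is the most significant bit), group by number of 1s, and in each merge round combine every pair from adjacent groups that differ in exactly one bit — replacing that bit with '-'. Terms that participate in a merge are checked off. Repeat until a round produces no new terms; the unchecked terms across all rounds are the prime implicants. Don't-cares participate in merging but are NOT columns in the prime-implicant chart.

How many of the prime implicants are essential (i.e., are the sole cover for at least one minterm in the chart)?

size-2^0 implicants → 00000(✓)  00101  01000(✓)  01001(✓)  01011(✓)  01110  10001  11000(✓)  11101(✓)  11111(✓)
size-2^1 implicants → -1000  0-000  010-1  0100-  111-1
Unchecked terms (primes): -1000, 0-000, 00101, 010-1, 0100-, 01110, 10001, 111-1
Minterm coverage:
  m0 ⊆ 0-000 [E]
  m5 ⊆ 00101 [E]
  m8 ⊆ -1000,0-000,0100-
  m9 ⊆ 010-1,0100-
  m11 ⊆ 010-1 [E]
  m14 ⊆ 01110 [E]
  m17 ⊆ 10001 [E]
  m24 ⊆ -1000 [E]
  m29 ⊆ 111-1 [E]
  m31 ⊆ 111-1 [E]
E = {-1000, 0-000, 00101, 010-1, 01110, 10001, 111-1}

7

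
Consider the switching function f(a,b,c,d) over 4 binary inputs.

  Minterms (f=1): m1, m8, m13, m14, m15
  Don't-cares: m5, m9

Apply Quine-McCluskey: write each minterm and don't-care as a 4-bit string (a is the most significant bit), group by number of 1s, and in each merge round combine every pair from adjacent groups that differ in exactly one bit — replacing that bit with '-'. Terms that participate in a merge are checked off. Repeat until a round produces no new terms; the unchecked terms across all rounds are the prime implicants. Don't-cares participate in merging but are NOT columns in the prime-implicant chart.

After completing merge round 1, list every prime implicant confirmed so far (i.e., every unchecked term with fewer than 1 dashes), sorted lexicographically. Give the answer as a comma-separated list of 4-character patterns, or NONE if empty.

NONE

size-2^0 implicants → 0001(✓)  0101(✓)  1000(✓)  1001(✓)  1101(✓)  1110(✓)  1111(✓)
size-2^1 implicants → -001(✓)  -101(✓)  0-01(✓)  1-01(✓)  100-  11-1  111-
size-2^2 implicants → --01
Unchecked terms (primes): --01, 100-, 11-1, 111-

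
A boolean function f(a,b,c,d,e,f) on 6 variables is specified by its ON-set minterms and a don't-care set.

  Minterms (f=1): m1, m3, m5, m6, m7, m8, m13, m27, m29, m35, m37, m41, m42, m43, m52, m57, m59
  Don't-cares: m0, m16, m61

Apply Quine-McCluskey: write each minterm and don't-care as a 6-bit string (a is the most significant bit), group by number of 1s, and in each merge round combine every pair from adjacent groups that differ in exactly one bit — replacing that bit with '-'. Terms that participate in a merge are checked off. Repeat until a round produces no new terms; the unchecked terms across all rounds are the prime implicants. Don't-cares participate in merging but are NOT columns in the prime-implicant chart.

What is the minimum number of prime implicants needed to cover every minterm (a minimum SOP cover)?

10

[col 0] 000000*, 000001*, 000011*, 000101*, 000110*, 000111*, 001000*, 001101*, 010000*, 011011*, 011101*, 100011*, 100101*, 101001*, 101010*, 101011*, 110100, 111001*, 111011*, 111101*
[col 1] -00011, -00101, -11011, -11101, 0-0000, 0-1101, 00-000, 00-101, 000-01*, 000-11*, 0000-1*, 00000-, 0001-1*, 00011-, 1-1001*, 1-1011*, 10-011, 1010-1*, 10101-, 111-01, 1110-1*
[col 2] 000--1, 1-10-1
Prime implicants: -00011, -00101, -11011, -11101, 0-0000, 0-1101, 00-000, 00-101, 000--1, 00000-, 00011-, 1-10-1, 10-011, 10101-, 110100, 111-01
PI chart (minterm → PIs covering it):
  1 | 000--1,00000-
  3 | -00011,000--1
  5 | -00101,00-101,000--1
  6 | 00011-  (sole → essential)
  7 | 000--1,00011-
  8 | 00-000  (sole → essential)
  13 | 0-1101,00-101
  27 | -11011  (sole → essential)
  29 | -11101,0-1101
  35 | -00011,10-011
  37 | -00101  (sole → essential)
  41 | 1-10-1  (sole → essential)
  42 | 10101-  (sole → essential)
  43 | 1-10-1,10-011,10101-
  52 | 110100  (sole → essential)
  57 | 1-10-1,111-01
  59 | -11011,1-10-1
Essential prime implicants: -00101, -11011, 00-000, 00011-, 1-10-1, 10101-, 110100
Petrick residual → -00011, 0-1101, 000--1
Minimum SOP uses 10 PIs: b'c'd'ef + b'c'de'f + bcd'ef + a'cde'f + a'b'd'e'f' + a'b'c'f + a'b'c'de + acd'f + ab'cd'e + abc'de'f'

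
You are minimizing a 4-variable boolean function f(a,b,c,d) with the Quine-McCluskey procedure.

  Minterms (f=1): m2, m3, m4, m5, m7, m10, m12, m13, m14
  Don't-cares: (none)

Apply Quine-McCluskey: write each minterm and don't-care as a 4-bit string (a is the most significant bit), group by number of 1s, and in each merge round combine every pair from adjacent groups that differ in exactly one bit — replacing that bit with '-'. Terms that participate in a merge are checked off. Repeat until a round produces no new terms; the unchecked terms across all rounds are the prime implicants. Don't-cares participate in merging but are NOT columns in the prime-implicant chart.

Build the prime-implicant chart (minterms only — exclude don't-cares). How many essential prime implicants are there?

1

Round 0: 0010✓ 0011✓ 0100✓ 0101✓ 0111✓ 1010✓ 1100✓ 1101✓ 1110✓
Round 1: -010 -100✓ -101✓ 0-11 001- 01-1 010-✓ 1-10 11-0 110-✓
Round 2: -10-
PIs = {-010, -10-, 0-11, 001-, 01-1, 1-10, 11-0}
Coverage chart:
  m2: -010,001-
  m3: 0-11,001-
  m4: -10- ←essential
  m5: -10-,01-1
  m7: 0-11,01-1
  m10: -010,1-10
  m12: -10-,11-0
  m13: -10- ←essential
  m14: 1-10,11-0
Essential: -10-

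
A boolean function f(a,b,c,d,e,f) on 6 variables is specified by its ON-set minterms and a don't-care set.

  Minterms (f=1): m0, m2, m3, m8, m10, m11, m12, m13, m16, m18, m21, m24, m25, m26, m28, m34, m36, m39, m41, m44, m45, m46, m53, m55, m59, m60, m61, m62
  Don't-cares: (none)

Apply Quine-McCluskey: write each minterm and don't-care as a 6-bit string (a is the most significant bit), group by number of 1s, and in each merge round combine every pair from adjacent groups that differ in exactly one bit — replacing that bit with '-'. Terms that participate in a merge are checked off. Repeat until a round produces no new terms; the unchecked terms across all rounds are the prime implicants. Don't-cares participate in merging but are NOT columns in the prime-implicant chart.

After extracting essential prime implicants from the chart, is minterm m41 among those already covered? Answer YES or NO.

YES

size-2^0 implicants → 000000(✓)  000010(✓)  000011(✓)  001000(✓)  001010(✓)  001011(✓)  001100(✓)  001101(✓)  010000(✓)  010010(✓)  010101(✓)  011000(✓)  011001(✓)  011010(✓)  011100(✓)  100010(✓)  100100(✓)  100111(✓)  101001(✓)  101100(✓)  101101(✓)  101110(✓)  110101(✓)  110111(✓)  111011  111100(✓)  111101(✓)  111110(✓)
size-2^1 implicants → -00010  -01100(✓)  -01101(✓)  -10101  -11100(✓)  0-0000(✓)  0-0010(✓)  0-1000(✓)  0-1010(✓)  0-1100(✓)  00-000(✓)  00-010(✓)  00-011(✓)  0000-0(✓)  00001-(✓)  001-00(✓)  0010-0(✓)  00101-(✓)  00110-(✓)  01-000(✓)  01-010(✓)  0100-0(✓)  011-00(✓)  0110-0(✓)  01100-  1-0111  1-1100(✓)  1-1101(✓)  1-1110(✓)  10-100  101-01  1011-0(✓)  10110-(✓)  11-101  1101-1  1111-0(✓)  11110-(✓)
size-2^2 implicants → --1100  -0110-  0--000(✓)  0--010(✓)  0-00-0(✓)  0-1-00  0-10-0(✓)  00-0-0(✓)  00-01-  01-0-0(✓)  1-11-0  1-110-
size-2^3 implicants → 0--0-0
Unchecked terms (primes): --1100, -00010, -0110-, -10101, 0--0-0, 0-1-00, 00-01-, 01100-, 1-0111, 1-11-0, 1-110-, 10-100, 101-01, 11-101, 1101-1, 111011
Minterm coverage:
  m0 ⊆ 0--0-0 [E]
  m2 ⊆ -00010,0--0-0,00-01-
  m3 ⊆ 00-01- [E]
  m8 ⊆ 0--0-0,0-1-00
  m10 ⊆ 0--0-0,00-01-
  m11 ⊆ 00-01- [E]
  m12 ⊆ --1100,-0110-,0-1-00
  m13 ⊆ -0110- [E]
  m16 ⊆ 0--0-0 [E]
  m18 ⊆ 0--0-0 [E]
  m21 ⊆ -10101 [E]
  m24 ⊆ 0--0-0,0-1-00,01100-
  m25 ⊆ 01100- [E]
  m26 ⊆ 0--0-0 [E]
  m28 ⊆ --1100,0-1-00
  m34 ⊆ -00010 [E]
  m36 ⊆ 10-100 [E]
  m39 ⊆ 1-0111 [E]
  m41 ⊆ 101-01 [E]
  m44 ⊆ --1100,-0110-,1-11-0,1-110-,10-100
  m45 ⊆ -0110-,1-110-,101-01
  m46 ⊆ 1-11-0 [E]
  m53 ⊆ -10101,11-101,1101-1
  m55 ⊆ 1-0111,1101-1
  m59 ⊆ 111011 [E]
  m60 ⊆ --1100,1-11-0,1-110-
  m61 ⊆ 1-110-,11-101
  m62 ⊆ 1-11-0 [E]
E = {-00010, -0110-, -10101, 0--0-0, 00-01-, 01100-, 1-0111, 1-11-0, 10-100, 101-01, 111011}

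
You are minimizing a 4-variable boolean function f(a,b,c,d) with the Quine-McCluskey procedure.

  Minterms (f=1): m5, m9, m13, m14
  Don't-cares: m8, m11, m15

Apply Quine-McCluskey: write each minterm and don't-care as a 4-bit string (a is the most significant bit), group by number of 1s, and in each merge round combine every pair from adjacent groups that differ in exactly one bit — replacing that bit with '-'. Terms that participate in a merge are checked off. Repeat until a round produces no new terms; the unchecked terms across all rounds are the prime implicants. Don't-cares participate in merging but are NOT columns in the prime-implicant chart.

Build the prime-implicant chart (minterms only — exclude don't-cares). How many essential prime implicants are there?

Round 0: 0101✓ 1000✓ 1001✓ 1011✓ 1101✓ 1110✓ 1111✓
Round 1: -101 1-01✓ 1-11✓ 10-1✓ 100- 11-1✓ 111-
Round 2: 1--1
PIs = {-101, 1--1, 100-, 111-}
Coverage chart:
  m5: -101 ←essential
  m9: 1--1,100-
  m13: -101,1--1
  m14: 111- ←essential
Essential: -101, 111-

2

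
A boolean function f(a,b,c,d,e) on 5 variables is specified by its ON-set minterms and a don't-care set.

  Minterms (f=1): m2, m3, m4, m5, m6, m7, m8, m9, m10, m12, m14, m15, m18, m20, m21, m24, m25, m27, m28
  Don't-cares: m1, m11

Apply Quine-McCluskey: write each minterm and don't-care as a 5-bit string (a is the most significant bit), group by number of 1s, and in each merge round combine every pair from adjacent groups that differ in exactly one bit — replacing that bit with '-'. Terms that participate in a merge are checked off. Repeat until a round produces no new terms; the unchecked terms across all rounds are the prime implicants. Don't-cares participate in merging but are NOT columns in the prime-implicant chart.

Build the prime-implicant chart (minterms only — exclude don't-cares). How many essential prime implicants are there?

4

[col 0] 00001*, 00010*, 00011*, 00100*, 00101*, 00110*, 00111*, 01000*, 01001*, 01010*, 01011*, 01100*, 01110*, 01111*, 10010*, 10100*, 10101*, 11000*, 11001*, 11011*, 11100*
[col 1] -0010, -0100*, -0101*, -1000*, -1001*, -1011*, -1100*, 0-001*, 0-010*, 0-011*, 0-100*, 0-110*, 0-111*, 00-01*, 00-10*, 00-11*, 000-1*, 0001-*, 001-0*, 001-1*, 0010-*, 0011-*, 01-00*, 01-10*, 01-11*, 010-0*, 010-1*, 0100-*, 0101-*, 011-0*, 0111-*, 1-100*, 1010-*, 11-00*, 110-1*, 1100-*
[col 2] --100, -010-, -1-00, -10-1, -100-, 0--10*, 0--11*, 0-0-1, 0-01-*, 0-1-0, 0-11-*, 00--1, 00-1-*, 001--, 01--0, 01-1-*, 010--
[col 3] 0--1-
Prime implicants: --100, -0010, -010-, -1-00, -10-1, -100-, 0--1-, 0-0-1, 0-1-0, 00--1, 001--, 01--0, 010--
PI chart (minterm → PIs covering it):
  2 | -0010,0--1-
  3 | 0--1-,0-0-1,00--1
  4 | --100,-010-,0-1-0,001--
  5 | -010-,00--1,001--
  6 | 0--1-,0-1-0,001--
  7 | 0--1-,00--1,001--
  8 | -1-00,-100-,01--0,010--
  9 | -10-1,-100-,0-0-1,010--
  10 | 0--1-,01--0,010--
  12 | --100,-1-00,0-1-0,01--0
  14 | 0--1-,0-1-0,01--0
  15 | 0--1-  (sole → essential)
  18 | -0010  (sole → essential)
  20 | --100,-010-
  21 | -010-  (sole → essential)
  24 | -1-00,-100-
  25 | -10-1,-100-
  27 | -10-1  (sole → essential)
  28 | --100,-1-00
Essential prime implicants: -0010, -010-, -10-1, 0--1-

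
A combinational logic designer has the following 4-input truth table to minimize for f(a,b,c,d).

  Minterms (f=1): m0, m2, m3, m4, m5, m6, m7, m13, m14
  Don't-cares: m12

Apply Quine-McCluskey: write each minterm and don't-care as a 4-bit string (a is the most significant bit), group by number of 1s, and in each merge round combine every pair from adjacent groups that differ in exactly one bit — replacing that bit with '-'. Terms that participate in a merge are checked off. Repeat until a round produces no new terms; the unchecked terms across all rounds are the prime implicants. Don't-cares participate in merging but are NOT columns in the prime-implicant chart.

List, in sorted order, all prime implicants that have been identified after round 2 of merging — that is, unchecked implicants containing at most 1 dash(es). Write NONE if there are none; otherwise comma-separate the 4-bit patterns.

Round 0: 0000✓ 0010✓ 0011✓ 0100✓ 0101✓ 0110✓ 0111✓ 1100✓ 1101✓ 1110✓
Round 1: -100✓ -101✓ -110✓ 0-00✓ 0-10✓ 0-11✓ 00-0✓ 001-✓ 01-0✓ 01-1✓ 010-✓ 011-✓ 11-0✓ 110-✓
Round 2: -1-0 -10- 0--0 0-1- 01--
PIs = {-1-0, -10-, 0--0, 0-1-, 01--}

NONE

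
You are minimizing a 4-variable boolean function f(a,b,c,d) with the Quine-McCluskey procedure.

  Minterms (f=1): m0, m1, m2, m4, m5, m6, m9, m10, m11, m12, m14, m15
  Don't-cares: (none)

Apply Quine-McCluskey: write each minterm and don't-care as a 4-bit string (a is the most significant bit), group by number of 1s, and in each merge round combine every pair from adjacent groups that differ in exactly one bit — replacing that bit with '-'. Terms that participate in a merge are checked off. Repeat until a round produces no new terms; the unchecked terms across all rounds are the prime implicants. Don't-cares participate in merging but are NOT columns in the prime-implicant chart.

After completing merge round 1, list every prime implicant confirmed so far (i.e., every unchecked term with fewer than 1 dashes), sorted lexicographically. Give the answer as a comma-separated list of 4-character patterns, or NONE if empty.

Round 0: 0000✓ 0001✓ 0010✓ 0100✓ 0101✓ 0110✓ 1001✓ 1010✓ 1011✓ 1100✓ 1110✓ 1111✓
Round 1: -001 -010✓ -100✓ -110✓ 0-00✓ 0-01✓ 0-10✓ 00-0✓ 000-✓ 01-0✓ 010-✓ 1-10✓ 1-11✓ 10-1 101-✓ 11-0✓ 111-✓
Round 2: --10 -1-0 0--0 0-0- 1-1-
PIs = {--10, -001, -1-0, 0--0, 0-0-, 1-1-, 10-1}

NONE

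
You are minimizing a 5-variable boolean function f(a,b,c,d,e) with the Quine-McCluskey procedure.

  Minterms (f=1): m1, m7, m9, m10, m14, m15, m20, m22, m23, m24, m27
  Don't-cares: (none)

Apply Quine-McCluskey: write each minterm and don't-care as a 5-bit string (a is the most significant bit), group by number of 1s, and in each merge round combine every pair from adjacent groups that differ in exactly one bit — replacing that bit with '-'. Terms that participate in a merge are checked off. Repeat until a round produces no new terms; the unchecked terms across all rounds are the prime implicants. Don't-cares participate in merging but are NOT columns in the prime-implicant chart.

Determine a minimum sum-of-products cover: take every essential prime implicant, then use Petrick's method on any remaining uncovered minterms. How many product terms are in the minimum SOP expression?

size-2^0 implicants → 00001(✓)  00111(✓)  01001(✓)  01010(✓)  01110(✓)  01111(✓)  10100(✓)  10110(✓)  10111(✓)  11000  11011
size-2^1 implicants → -0111  0-001  0-111  01-10  0111-  101-0  1011-
Unchecked terms (primes): -0111, 0-001, 0-111, 01-10, 0111-, 101-0, 1011-, 11000, 11011
Minterm coverage:
  m1 ⊆ 0-001 [E]
  m7 ⊆ -0111,0-111
  m9 ⊆ 0-001 [E]
  m10 ⊆ 01-10 [E]
  m14 ⊆ 01-10,0111-
  m15 ⊆ 0-111,0111-
  m20 ⊆ 101-0 [E]
  m22 ⊆ 101-0,1011-
  m23 ⊆ -0111,1011-
  m24 ⊆ 11000 [E]
  m27 ⊆ 11011 [E]
E = {0-001, 01-10, 101-0, 11000, 11011}
Petrick residual → -0111, 0-111
Cover = b'cde + a'c'd'e + a'cde + a'bde' + ab'ce' + abc'd'e' + abc'de  |cover|=7

7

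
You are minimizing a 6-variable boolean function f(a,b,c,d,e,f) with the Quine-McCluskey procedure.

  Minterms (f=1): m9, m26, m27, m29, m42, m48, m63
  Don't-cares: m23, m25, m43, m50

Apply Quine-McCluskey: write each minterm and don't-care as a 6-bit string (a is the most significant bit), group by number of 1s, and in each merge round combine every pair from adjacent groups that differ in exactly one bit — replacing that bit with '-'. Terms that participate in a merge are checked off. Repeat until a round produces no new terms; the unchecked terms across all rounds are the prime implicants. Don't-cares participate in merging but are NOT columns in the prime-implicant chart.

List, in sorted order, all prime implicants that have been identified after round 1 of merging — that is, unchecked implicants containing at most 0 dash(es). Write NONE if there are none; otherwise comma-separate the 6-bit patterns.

Round 0: 001001✓ 010111 011001✓ 011010✓ 011011✓ 011101✓ 101010✓ 101011✓ 110000✓ 110010✓ 111111
Round 1: 0-1001 011-01 0110-1 01101- 10101- 1100-0
PIs = {0-1001, 010111, 011-01, 0110-1, 01101-, 10101-, 1100-0, 111111}

010111, 111111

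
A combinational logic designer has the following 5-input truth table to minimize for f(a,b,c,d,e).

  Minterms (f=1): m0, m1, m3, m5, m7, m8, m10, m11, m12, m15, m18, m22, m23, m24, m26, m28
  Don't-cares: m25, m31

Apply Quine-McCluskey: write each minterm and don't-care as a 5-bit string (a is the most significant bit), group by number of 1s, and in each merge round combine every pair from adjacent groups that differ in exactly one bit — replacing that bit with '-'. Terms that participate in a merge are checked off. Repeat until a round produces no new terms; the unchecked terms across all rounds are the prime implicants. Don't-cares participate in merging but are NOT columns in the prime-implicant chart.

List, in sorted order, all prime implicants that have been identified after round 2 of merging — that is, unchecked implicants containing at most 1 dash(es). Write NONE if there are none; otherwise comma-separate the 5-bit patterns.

0-000, 0000-, 0101-, 1-010, 10-10, 1011-, 1100-

Round 0: 00000✓ 00001✓ 00011✓ 00101✓ 00111✓ 01000✓ 01010✓ 01011✓ 01100✓ 01111✓ 10010✓ 10110✓ 10111✓ 11000✓ 11001✓ 11010✓ 11100✓ 11111✓
Round 1: -0111✓ -1000✓ -1010✓ -1100✓ -1111✓ 0-000 0-011✓ 0-111✓ 00-01✓ 00-11✓ 000-1✓ 0000- 001-1✓ 01-00✓ 01-11✓ 010-0✓ 0101- 1-010 1-111✓ 10-10 1011- 11-00✓ 110-0✓ 1100-
Round 2: --111 -1-00 -10-0 0--11 00--1
PIs = {--111, -1-00, -10-0, 0--11, 0-000, 00--1, 0000-, 0101-, 1-010, 10-10, 1011-, 1100-}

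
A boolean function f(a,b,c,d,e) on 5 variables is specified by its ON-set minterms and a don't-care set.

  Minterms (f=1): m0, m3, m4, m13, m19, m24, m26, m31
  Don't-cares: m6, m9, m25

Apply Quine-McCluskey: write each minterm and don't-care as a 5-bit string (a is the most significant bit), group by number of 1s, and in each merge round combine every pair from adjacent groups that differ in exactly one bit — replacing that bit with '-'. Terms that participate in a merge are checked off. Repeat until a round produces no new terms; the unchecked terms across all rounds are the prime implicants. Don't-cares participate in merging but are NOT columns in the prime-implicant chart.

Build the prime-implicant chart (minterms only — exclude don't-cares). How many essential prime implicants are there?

5

size-2^0 implicants → 00000(✓)  00011(✓)  00100(✓)  00110(✓)  01001(✓)  01101(✓)  10011(✓)  11000(✓)  11001(✓)  11010(✓)  11111
size-2^1 implicants → -0011  -1001  00-00  001-0  01-01  110-0  1100-
Unchecked terms (primes): -0011, -1001, 00-00, 001-0, 01-01, 110-0, 1100-, 11111
Minterm coverage:
  m0 ⊆ 00-00 [E]
  m3 ⊆ -0011 [E]
  m4 ⊆ 00-00,001-0
  m13 ⊆ 01-01 [E]
  m19 ⊆ -0011 [E]
  m24 ⊆ 110-0,1100-
  m26 ⊆ 110-0 [E]
  m31 ⊆ 11111 [E]
E = {-0011, 00-00, 01-01, 110-0, 11111}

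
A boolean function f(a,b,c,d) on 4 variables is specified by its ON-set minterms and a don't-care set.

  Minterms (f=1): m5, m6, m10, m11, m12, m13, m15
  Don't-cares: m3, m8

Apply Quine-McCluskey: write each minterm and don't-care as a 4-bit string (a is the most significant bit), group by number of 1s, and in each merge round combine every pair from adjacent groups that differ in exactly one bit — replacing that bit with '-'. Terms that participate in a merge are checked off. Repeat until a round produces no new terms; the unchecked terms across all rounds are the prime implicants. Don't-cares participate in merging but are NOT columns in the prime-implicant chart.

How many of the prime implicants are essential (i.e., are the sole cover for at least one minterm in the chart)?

size-2^0 implicants → 0011(✓)  0101(✓)  0110  1000(✓)  1010(✓)  1011(✓)  1100(✓)  1101(✓)  1111(✓)
size-2^1 implicants → -011  -101  1-00  1-11  10-0  101-  11-1  110-
Unchecked terms (primes): -011, -101, 0110, 1-00, 1-11, 10-0, 101-, 11-1, 110-
Minterm coverage:
  m5 ⊆ -101 [E]
  m6 ⊆ 0110 [E]
  m10 ⊆ 10-0,101-
  m11 ⊆ -011,1-11,101-
  m12 ⊆ 1-00,110-
  m13 ⊆ -101,11-1,110-
  m15 ⊆ 1-11,11-1
E = {-101, 0110}

2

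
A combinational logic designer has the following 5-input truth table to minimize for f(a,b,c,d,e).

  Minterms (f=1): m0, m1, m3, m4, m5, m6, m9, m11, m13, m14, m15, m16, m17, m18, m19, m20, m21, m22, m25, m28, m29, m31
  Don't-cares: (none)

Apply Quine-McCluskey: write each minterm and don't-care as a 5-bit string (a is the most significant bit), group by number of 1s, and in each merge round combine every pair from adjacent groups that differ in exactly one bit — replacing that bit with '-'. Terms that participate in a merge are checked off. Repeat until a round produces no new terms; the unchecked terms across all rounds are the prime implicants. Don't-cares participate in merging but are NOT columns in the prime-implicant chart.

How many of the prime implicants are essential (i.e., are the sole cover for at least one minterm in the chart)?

4

Round 0: 00000✓ 00001✓ 00011✓ 00100✓ 00101✓ 00110✓ 01001✓ 01011✓ 01101✓ 01110✓ 01111✓ 10000✓ 10001✓ 10010✓ 10011✓ 10100✓ 10101✓ 10110✓ 11001✓ 11100✓ 11101✓ 11111✓
Round 1: -0000✓ -0001✓ -0011✓ -0100✓ -0101✓ -0110✓ -1001✓ -1101✓ -1111✓ 0-001✓ 0-011✓ 0-101✓ 0-110 00-00✓ 00-01✓ 000-1✓ 0000-✓ 001-0✓ 0010-✓ 01-01✓ 01-11✓ 010-1✓ 011-1✓ 0111- 1-001✓ 1-100✓ 1-101✓ 10-00✓ 10-01✓ 10-10✓ 100-0✓ 100-1✓ 1000-✓ 1001-✓ 101-0✓ 1010-✓ 11-01✓ 111-1✓ 1110-✓
Round 2: --001✓ --101✓ -0-00✓ -0-01✓ -00-1 -000-✓ -01-0 -010-✓ -1-01✓ -11-1 0--01✓ 0-0-1 00-0-✓ 01--1 1--01✓ 1-10- 10--0 10-0-✓ 100--
Round 3: ---01 -0-0-
PIs = {---01, -0-0-, -00-1, -01-0, -11-1, 0-0-1, 0-110, 01--1, 0111-, 1-10-, 10--0, 100--}
Coverage chart:
  m0: -0-0- ←essential
  m1: ---01,-0-0-,-00-1,0-0-1
  m3: -00-1,0-0-1
  m4: -0-0-,-01-0
  m5: ---01,-0-0-
  m6: -01-0,0-110
  m9: ---01,0-0-1,01--1
  m11: 0-0-1,01--1
  m13: ---01,-11-1,01--1
  m14: 0-110,0111-
  m15: -11-1,01--1,0111-
  m16: -0-0-,10--0,100--
  m17: ---01,-0-0-,-00-1,100--
  m18: 10--0,100--
  m19: -00-1,100--
  m20: -0-0-,-01-0,1-10-,10--0
  m21: ---01,-0-0-,1-10-
  m22: -01-0,10--0
  m25: ---01 ←essential
  m28: 1-10- ←essential
  m29: ---01,-11-1,1-10-
  m31: -11-1 ←essential
Essential: ---01, -0-0-, -11-1, 1-10-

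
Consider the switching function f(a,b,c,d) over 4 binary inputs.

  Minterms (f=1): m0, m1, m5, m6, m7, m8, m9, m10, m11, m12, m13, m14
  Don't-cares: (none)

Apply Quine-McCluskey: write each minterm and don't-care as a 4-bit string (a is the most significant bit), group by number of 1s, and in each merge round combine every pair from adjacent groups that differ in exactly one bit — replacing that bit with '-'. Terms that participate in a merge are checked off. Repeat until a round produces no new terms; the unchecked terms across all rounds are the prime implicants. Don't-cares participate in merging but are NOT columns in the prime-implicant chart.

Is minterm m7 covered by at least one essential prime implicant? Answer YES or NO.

NO

Round 0: 0000✓ 0001✓ 0101✓ 0110✓ 0111✓ 1000✓ 1001✓ 1010✓ 1011✓ 1100✓ 1101✓ 1110✓
Round 1: -000✓ -001✓ -101✓ -110 0-01✓ 000-✓ 01-1 011- 1-00✓ 1-01✓ 1-10✓ 10-0✓ 10-1✓ 100-✓ 101-✓ 11-0✓ 110-✓
Round 2: --01 -00- 1--0 1-0- 10--
PIs = {--01, -00-, -110, 01-1, 011-, 1--0, 1-0-, 10--}
Coverage chart:
  m0: -00- ←essential
  m1: --01,-00-
  m5: --01,01-1
  m6: -110,011-
  m7: 01-1,011-
  m8: -00-,1--0,1-0-,10--
  m9: --01,-00-,1-0-,10--
  m10: 1--0,10--
  m11: 10-- ←essential
  m12: 1--0,1-0-
  m13: --01,1-0-
  m14: -110,1--0
Essential: -00-, 10--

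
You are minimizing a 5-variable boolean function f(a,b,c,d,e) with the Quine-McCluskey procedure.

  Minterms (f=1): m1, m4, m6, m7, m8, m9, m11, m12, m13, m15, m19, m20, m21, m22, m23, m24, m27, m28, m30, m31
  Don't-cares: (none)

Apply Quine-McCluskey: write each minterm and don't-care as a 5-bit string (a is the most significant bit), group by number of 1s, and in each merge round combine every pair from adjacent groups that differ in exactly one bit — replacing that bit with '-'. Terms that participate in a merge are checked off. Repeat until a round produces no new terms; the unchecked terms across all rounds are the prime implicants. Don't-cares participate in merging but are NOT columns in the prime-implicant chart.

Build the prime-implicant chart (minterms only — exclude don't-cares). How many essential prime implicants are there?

4

size-2^0 implicants → 00001(✓)  00100(✓)  00110(✓)  00111(✓)  01000(✓)  01001(✓)  01011(✓)  01100(✓)  01101(✓)  01111(✓)  10011(✓)  10100(✓)  10101(✓)  10110(✓)  10111(✓)  11000(✓)  11011(✓)  11100(✓)  11110(✓)  11111(✓)
size-2^1 implicants → -0100(✓)  -0110(✓)  -0111(✓)  -1000(✓)  -1011(✓)  -1100(✓)  -1111(✓)  0-001  0-100(✓)  0-111(✓)  001-0(✓)  0011-(✓)  01-00(✓)  01-01(✓)  01-11(✓)  010-1(✓)  0100-(✓)  011-1(✓)  0110-(✓)  1-011(✓)  1-100(✓)  1-110(✓)  1-111(✓)  10-11(✓)  101-0(✓)  101-1(✓)  1010-(✓)  1011-(✓)  11-00(✓)  11-11(✓)  111-0(✓)  1111-(✓)
size-2^2 implicants → --100  --111  -01-0  -011-  -1-00  -1-11  01--1  01-0-  1--11  1-1-0  1-11-  101--
Unchecked terms (primes): --100, --111, -01-0, -011-, -1-00, -1-11, 0-001, 01--1, 01-0-, 1--11, 1-1-0, 1-11-, 101--
Minterm coverage:
  m1 ⊆ 0-001 [E]
  m4 ⊆ --100,-01-0
  m6 ⊆ -01-0,-011-
  m7 ⊆ --111,-011-
  m8 ⊆ -1-00,01-0-
  m9 ⊆ 0-001,01--1,01-0-
  m11 ⊆ -1-11,01--1
  m12 ⊆ --100,-1-00,01-0-
  m13 ⊆ 01--1,01-0-
  m15 ⊆ --111,-1-11,01--1
  m19 ⊆ 1--11 [E]
  m20 ⊆ --100,-01-0,1-1-0,101--
  m21 ⊆ 101-- [E]
  m22 ⊆ -01-0,-011-,1-1-0,1-11-,101--
  m23 ⊆ --111,-011-,1--11,1-11-,101--
  m24 ⊆ -1-00 [E]
  m27 ⊆ -1-11,1--11
  m28 ⊆ --100,-1-00,1-1-0
  m30 ⊆ 1-1-0,1-11-
  m31 ⊆ --111,-1-11,1--11,1-11-
E = {-1-00, 0-001, 1--11, 101--}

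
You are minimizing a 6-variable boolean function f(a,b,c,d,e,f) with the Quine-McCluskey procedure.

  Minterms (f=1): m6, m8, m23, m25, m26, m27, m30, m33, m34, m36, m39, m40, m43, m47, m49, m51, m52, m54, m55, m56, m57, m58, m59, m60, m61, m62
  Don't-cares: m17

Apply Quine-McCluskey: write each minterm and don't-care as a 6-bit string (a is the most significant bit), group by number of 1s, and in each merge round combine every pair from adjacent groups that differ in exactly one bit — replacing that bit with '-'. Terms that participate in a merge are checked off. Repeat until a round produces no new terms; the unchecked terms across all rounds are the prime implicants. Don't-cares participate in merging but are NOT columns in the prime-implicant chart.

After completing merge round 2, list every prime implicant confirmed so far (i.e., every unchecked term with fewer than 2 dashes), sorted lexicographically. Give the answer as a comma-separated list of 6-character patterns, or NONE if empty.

size-2^0 implicants → 000110  001000(✓)  010001(✓)  010111(✓)  011001(✓)  011010(✓)  011011(✓)  011110(✓)  100001(✓)  100010  100100(✓)  100111(✓)  101000(✓)  101011(✓)  101111(✓)  110001(✓)  110011(✓)  110100(✓)  110110(✓)  110111(✓)  111000(✓)  111001(✓)  111010(✓)  111011(✓)  111100(✓)  111101(✓)  111110(✓)
size-2^1 implicants → -01000  -10001(✓)  -10111  -11001(✓)  -11010(✓)  -11011(✓)  -11110(✓)  01-001(✓)  011-10(✓)  0110-1(✓)  01101-(✓)  1-0001  1-0100  1-0111  1-1000  1-1011  10-111  101-11  11-001(✓)  11-011(✓)  11-100(✓)  11-110(✓)  110-11  1100-1(✓)  1101-0(✓)  11011-  111-00(✓)  111-01(✓)  111-10(✓)  1110-0(✓)  1110-1(✓)  11100-(✓)  11101-(✓)  1111-0(✓)  11110-(✓)
size-2^2 implicants → -1-001  -11-10  -110-1  -1101-  11-0-1  11-1-0  111--0  111-0-  1110--
Unchecked terms (primes): -01000, -1-001, -10111, -11-10, -110-1, -1101-, 000110, 1-0001, 1-0100, 1-0111, 1-1000, 1-1011, 10-111, 100010, 101-11, 11-0-1, 11-1-0, 110-11, 11011-, 111--0, 111-0-, 1110--

-01000, -10111, 000110, 1-0001, 1-0100, 1-0111, 1-1000, 1-1011, 10-111, 100010, 101-11, 110-11, 11011-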